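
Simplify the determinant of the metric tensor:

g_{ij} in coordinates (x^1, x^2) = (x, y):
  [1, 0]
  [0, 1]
For a 2×2 metric: det(g) = g_{11}·g_{22} - g_{12}·g_{21}
= (1)·(1) - (0)·(0)
= 1 - 0
det(g) = 1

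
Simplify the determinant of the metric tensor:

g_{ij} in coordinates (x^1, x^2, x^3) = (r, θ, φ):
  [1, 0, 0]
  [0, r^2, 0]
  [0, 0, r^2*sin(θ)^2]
Diagonal metric: det(g) = g_{11}·g_{22}·g_{33}
= (1)·(r^2)·(r^2*sin(θ)^2)
det(g) = r^4*sin(θ)^2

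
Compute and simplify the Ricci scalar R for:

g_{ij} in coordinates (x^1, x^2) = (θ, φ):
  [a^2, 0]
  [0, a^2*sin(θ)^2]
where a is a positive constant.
Non-zero Christoffel symbols (Γ^k_{ij} = Γ^k_{ji}):
Γ^θ_{φ φ} = -sin(2*θ)/2
Γ^φ_{θ φ} = 1/tan(θ)
Ricci tensor (R_{ij} = R^k_{ikj}): R_{θθ} = 1, R_{θφ} = 0, R_{φφ} = sin(θ)^2
Inverse metric: g^{θθ} = 1/a^2, g^{φφ} = 1/(a^2*sin(θ)^2)
R = g^{ij} R_{ij} = (1/a^2)(1) + (1/(a^2*sin(θ)^2))(sin(θ)^2) = 2/a^2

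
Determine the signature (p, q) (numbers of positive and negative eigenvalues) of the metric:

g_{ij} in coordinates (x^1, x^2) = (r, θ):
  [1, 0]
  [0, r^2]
The metric is diagonal, so its eigenvalues are the diagonal entries: 1, r^2 (at a generic point, where coordinate-dependent entries are positive).
2 positive, 0 negative.
(2, 0) - Riemannian (positive definite)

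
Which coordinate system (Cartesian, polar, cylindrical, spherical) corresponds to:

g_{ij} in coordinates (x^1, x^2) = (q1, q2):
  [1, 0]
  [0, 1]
All components are constant and the metric is the identity, i.e. orthonormal rectilinear coordinates.
Cartesian (2D) coordinates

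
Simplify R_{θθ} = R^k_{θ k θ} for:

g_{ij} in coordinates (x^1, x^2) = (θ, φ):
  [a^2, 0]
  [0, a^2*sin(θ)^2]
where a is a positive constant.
Non-zero Christoffel symbols (Γ^k_{ij} = Γ^k_{ji}):
Γ^θ_{φ φ} = -sin(2*θ)/2
Γ^φ_{θ φ} = 1/tan(θ)
R^θ_{θ θ θ} = 0 (a repeated index in an antisymmetric pair)
R^φ_{θ φ θ} = ∂_φ Γ^φ_{θ θ} - ∂_θ Γ^φ_{θ φ} + Γ^φ_{φ m} Γ^m_{θ θ} - Γ^φ_{θ m} Γ^m_{θ φ}
  = (0) - (-1/sin(θ)^2) + (0) - (1/tan(θ)^2) = 1
R_{θθ} = R^θ_{θ θ θ} + R^φ_{θ φ θ} = (0) + (1) = 1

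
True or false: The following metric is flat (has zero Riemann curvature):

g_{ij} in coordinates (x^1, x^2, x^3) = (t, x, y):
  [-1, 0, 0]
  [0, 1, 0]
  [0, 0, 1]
All metric components are constant, so every Christoffel symbol vanishes and R^i_{jkl} = 0.
True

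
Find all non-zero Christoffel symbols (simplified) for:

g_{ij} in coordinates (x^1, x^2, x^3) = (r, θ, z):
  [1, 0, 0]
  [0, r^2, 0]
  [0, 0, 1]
Using Γ^k_{ij} = (1/2) g^{km} (∂_i g_{mj} + ∂_j g_{mi} - ∂_m g_{ij}); the metric is diagonal, so only the m = k term contributes.
Non-zero symbols (using the symmetry Γ^k_{ij} = Γ^k_{ji}):
Γ^r_{θ θ} = (1/2) g^{rr} (∂_θ g_{rθ} + ∂_θ g_{rθ} - ∂_r g_{θθ}) = (1/2)(1)((0) + (0) - (2*r)) = -r
Γ^θ_{r θ} = (1/2) g^{θθ} (∂_r g_{θθ} + ∂_θ g_{θr} - ∂_θ g_{rθ}) = (1/2)(1/r^2)((2*r) + (0) - (0)) = 1/r
All other Christoffel symbols are zero.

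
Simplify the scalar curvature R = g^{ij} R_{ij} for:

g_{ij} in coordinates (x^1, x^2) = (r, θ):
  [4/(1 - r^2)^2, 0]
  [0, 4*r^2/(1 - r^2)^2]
Non-zero Christoffel symbols (Γ^k_{ij} = Γ^k_{ji}):
Γ^r_{r r} = 2*r/(1 - r^2)
Γ^r_{θ θ} = (r^3 + r)/(r^2 - 1)
Γ^θ_{r θ} = (-r^2 - 1)/(r^3 - r)
Ricci tensor (R_{ij} = R^k_{ikj}): R_{rr} = -4/(r^2 - 1)^2, R_{rθ} = 0, R_{θθ} = -4*r^2/(r^2 - 1)^2
Inverse metric: g^{rr} = (1 - r^2)^2/4, g^{θθ} = (1 - r^2)^2/(4*r^2)
R = g^{ij} R_{ij} = ((1 - r^2)^2/4)(-4/(r^2 - 1)^2) + ((1 - r^2)^2/(4*r^2))(-4*r^2/(r^2 - 1)^2) = -2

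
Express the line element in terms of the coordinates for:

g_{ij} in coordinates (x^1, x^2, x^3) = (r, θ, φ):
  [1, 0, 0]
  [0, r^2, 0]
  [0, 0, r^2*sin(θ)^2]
ds^2 = g_{ij} dx^i dx^j; only the non-zero components contribute.
ds^2 = dr^2 + r^2 dθ^2 + r^2*sin(θ)^2 dφ^2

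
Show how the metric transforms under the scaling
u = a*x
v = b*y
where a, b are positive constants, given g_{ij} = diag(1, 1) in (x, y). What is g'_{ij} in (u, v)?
Invert the transformation: x = u/a, y = v/b
g'_{ij} = (∂x^k/∂x'^i)(∂x^l/∂x'^j) g_{kl}; with g_{kl} = δ_{kl} this is Σ_k (∂x^k/∂x'^i)(∂x^k/∂x'^j).
Jacobian: ∂x/∂u = 1/a, ∂x/∂v = 0, ∂y/∂u = 0, ∂y/∂v = 1/b
g'_{uu} = (1/a)(1/a) + (0)(0) = 1/a^2
g'_{uv} = (1/a)(0) + (0)(1/b) = 0
g'_{vv} = (0)(0) + (1/b)(1/b) = 1/b^2
g'_{ij} = diag(1/a^2, 1/b^2)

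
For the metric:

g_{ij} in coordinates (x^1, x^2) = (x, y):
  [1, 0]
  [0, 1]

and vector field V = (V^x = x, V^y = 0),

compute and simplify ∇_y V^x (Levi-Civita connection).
All Christoffel symbols are zero.
∇_y V^x = ∂_y V^x + Γ^x_{y j} V^j
  = (0) + (0)(x) + (0)(0)
  = 0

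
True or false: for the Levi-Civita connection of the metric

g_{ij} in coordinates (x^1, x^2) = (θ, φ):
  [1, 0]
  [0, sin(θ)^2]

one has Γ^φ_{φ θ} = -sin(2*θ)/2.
Γ^φ_{φ θ} = (1/2) g^{φφ} (∂_φ g_{φθ} + ∂_θ g_{φφ} - ∂_φ g_{φθ}) = (1/2)(1/sin(θ)^2)((0) + (sin(2*θ)) - (0)) = 1/tan(θ)
This differs from the proposed value -sin(2*θ)/2.
False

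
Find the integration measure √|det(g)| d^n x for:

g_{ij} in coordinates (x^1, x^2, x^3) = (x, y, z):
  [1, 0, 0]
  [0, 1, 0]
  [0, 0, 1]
det(g) = 1
√|det(g)| = 1
Volume element: dV = 1 dx dy dz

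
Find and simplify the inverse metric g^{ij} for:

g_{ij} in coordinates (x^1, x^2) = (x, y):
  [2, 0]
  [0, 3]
The metric is diagonal, so g^{ij} is diagonal with entries 1/g_{ii}: diag(1/2, 1/3).
g^{ij}:
  [1/2, 0]
  [0, 1/3]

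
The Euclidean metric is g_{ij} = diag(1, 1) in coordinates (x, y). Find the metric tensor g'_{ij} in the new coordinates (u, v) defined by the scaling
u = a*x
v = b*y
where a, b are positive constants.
Invert the transformation: x = u/a, y = v/b
g'_{ij} = (∂x^k/∂x'^i)(∂x^l/∂x'^j) g_{kl}; with g_{kl} = δ_{kl} this is Σ_k (∂x^k/∂x'^i)(∂x^k/∂x'^j).
Jacobian: ∂x/∂u = 1/a, ∂x/∂v = 0, ∂y/∂u = 0, ∂y/∂v = 1/b
g'_{uu} = (1/a)(1/a) + (0)(0) = 1/a^2
g'_{uv} = (1/a)(0) + (0)(1/b) = 0
g'_{vv} = (0)(0) + (1/b)(1/b) = 1/b^2
g'_{ij} = diag(1/a^2, 1/b^2)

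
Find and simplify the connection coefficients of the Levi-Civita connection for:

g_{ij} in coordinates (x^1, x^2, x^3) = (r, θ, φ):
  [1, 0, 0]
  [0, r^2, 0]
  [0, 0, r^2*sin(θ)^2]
Using Γ^k_{ij} = (1/2) g^{km} (∂_i g_{mj} + ∂_j g_{mi} - ∂_m g_{ij}); the metric is diagonal, so only the m = k term contributes.
Non-zero symbols (using the symmetry Γ^k_{ij} = Γ^k_{ji}):
Γ^r_{θ θ} = (1/2) g^{rr} (∂_θ g_{rθ} + ∂_θ g_{rθ} - ∂_r g_{θθ}) = (1/2)(1)((0) + (0) - (2*r)) = -r
Γ^r_{φ φ} = (1/2) g^{rr} (∂_φ g_{rφ} + ∂_φ g_{rφ} - ∂_r g_{φφ}) = (1/2)(1)((0) + (0) - (2*r*sin(θ)^2)) = -r*sin(θ)^2
Γ^θ_{r θ} = (1/2) g^{θθ} (∂_r g_{θθ} + ∂_θ g_{θr} - ∂_θ g_{rθ}) = (1/2)(1/r^2)((2*r) + (0) - (0)) = 1/r
Γ^θ_{φ φ} = (1/2) g^{θθ} (∂_φ g_{θφ} + ∂_φ g_{θφ} - ∂_θ g_{φφ}) = (1/2)(1/r^2)((0) + (0) - (r^2*sin(2*θ))) = -sin(2*θ)/2
Γ^φ_{r φ} = (1/2) g^{φφ} (∂_r g_{φφ} + ∂_φ g_{φr} - ∂_φ g_{rφ}) = (1/2)(1/(r^2*sin(θ)^2))((2*r*sin(θ)^2) + (0) - (0)) = 1/r
Γ^φ_{θ φ} = (1/2) g^{φφ} (∂_θ g_{φφ} + ∂_φ g_{φθ} - ∂_φ g_{θφ}) = (1/2)(1/(r^2*sin(θ)^2))((r^2*sin(2*θ)) + (0) - (0)) = 1/tan(θ)
All other Christoffel symbols are zero.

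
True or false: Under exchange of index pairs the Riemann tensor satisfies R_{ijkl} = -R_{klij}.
The pair-exchange symmetry has a plus sign: R_{ijkl} = +R_{klij}.
False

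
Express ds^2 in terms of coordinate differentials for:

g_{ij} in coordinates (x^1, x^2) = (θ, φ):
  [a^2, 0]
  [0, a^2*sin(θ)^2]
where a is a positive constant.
ds^2 = g_{ij} dx^i dx^j; only the non-zero components contribute.
ds^2 = a^2 dθ^2 + a^2*sin(θ)^2 dφ^2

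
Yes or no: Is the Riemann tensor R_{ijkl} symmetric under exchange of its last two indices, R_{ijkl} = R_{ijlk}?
It is antisymmetric in the last pair: R_{ijkl} = -R_{ijlk}.
No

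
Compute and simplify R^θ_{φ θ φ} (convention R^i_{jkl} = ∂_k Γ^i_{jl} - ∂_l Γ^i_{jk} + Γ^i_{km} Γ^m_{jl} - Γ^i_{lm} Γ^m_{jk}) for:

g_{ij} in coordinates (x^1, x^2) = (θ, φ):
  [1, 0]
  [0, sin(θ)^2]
Non-zero Christoffel symbols (Γ^k_{ij} = Γ^k_{ji}):
Γ^θ_{φ φ} = -sin(2*θ)/2
Γ^φ_{θ φ} = 1/tan(θ)
R^θ_{φ θ φ} = ∂_θ Γ^θ_{φ φ} - ∂_φ Γ^θ_{φ θ} + Γ^θ_{θ m} Γ^m_{φ φ} - Γ^θ_{φ m} Γ^m_{φ θ}
  = (-cos(2*θ)) - (0) + (0) - (-cos(θ)^2) = sin(θ)^2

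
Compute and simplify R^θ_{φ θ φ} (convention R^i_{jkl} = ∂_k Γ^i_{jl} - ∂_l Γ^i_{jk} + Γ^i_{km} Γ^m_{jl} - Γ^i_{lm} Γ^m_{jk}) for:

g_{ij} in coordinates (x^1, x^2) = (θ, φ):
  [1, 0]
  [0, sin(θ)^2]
Non-zero Christoffel symbols (Γ^k_{ij} = Γ^k_{ji}):
Γ^θ_{φ φ} = -sin(2*θ)/2
Γ^φ_{θ φ} = 1/tan(θ)
R^θ_{φ θ φ} = ∂_θ Γ^θ_{φ φ} - ∂_φ Γ^θ_{φ θ} + Γ^θ_{θ m} Γ^m_{φ φ} - Γ^θ_{φ m} Γ^m_{φ θ}
  = (-cos(2*θ)) - (0) + (0) - (-cos(θ)^2) = sin(θ)^2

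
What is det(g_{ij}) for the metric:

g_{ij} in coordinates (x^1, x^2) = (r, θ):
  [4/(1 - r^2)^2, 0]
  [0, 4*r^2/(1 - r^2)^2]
For a 2×2 metric: det(g) = g_{11}·g_{22} - g_{12}·g_{21}
= (4/(1 - r^2)^2)·(4*r^2/(1 - r^2)^2) - (0)·(0)
= 16*r^2/(1 - r^2)^4 - 0
det(g) = 16*r^2/(1 - r^2)^4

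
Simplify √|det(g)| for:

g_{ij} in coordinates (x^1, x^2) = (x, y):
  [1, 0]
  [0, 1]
det(g) = 1
√|det(g)| = 1
Volume element: dV = 1 dx dy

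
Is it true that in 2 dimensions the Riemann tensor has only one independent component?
The number of independent components is n^2(n^2-1)/12 = 4·3/12 = 1 for n = 2 (e.g. R_{1212}).
Yes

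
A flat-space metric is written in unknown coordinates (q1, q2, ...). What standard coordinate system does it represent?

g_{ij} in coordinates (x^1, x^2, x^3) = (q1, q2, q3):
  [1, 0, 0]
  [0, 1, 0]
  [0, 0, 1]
All components are constant and the metric is the identity, i.e. orthonormal rectilinear coordinates.
Cartesian (3D) coordinates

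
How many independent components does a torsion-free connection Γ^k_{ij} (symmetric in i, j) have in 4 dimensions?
Γ^k_{ij} has n choices for the upper index and n(n+1)/2 independent symmetric lower index pairs.
Total = 4 × 4×5/2 = 4 × 10 = 40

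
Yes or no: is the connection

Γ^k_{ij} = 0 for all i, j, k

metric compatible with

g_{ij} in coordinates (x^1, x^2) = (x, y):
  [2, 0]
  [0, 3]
Using ∇_k g_{ij} = ∂_k g_{ij} - Γ^m_{ki} g_{mj} - Γ^m_{kj} g_{im}:
e.g. ∇_y g_{yy} = (0) - (0) - (0) = 0
Every component ∇_k g_{ij} vanishes: the connection is metric compatible.
Yes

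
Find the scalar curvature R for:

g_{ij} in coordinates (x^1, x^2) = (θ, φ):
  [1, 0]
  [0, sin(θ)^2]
Non-zero Christoffel symbols (Γ^k_{ij} = Γ^k_{ji}):
Γ^θ_{φ φ} = -sin(2*θ)/2
Γ^φ_{θ φ} = 1/tan(θ)
Ricci tensor (R_{ij} = R^k_{ikj}): R_{θθ} = 1, R_{θφ} = 0, R_{φφ} = sin(θ)^2
Inverse metric: g^{θθ} = 1, g^{φφ} = 1/sin(θ)^2
R = g^{ij} R_{ij} = (1)(1) + (1/sin(θ)^2)(sin(θ)^2) = 2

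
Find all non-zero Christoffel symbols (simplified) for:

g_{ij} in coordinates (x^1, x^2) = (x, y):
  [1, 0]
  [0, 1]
Using Γ^k_{ij} = (1/2) g^{km} (∂_i g_{mj} + ∂_j g_{mi} - ∂_m g_{ij}); the metric is diagonal, so only the m = k term contributes.
Every metric component is constant, so all ∂_m g_{ij} = 0 and every Christoffel symbol vanishes.
All Christoffel symbols are zero.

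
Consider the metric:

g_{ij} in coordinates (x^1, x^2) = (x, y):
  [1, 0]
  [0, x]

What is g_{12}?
With x^1 = x, x^2 = y, g_{12} = g_{xy} is the row-1, column-2 entry of the matrix.
g_{12} = 0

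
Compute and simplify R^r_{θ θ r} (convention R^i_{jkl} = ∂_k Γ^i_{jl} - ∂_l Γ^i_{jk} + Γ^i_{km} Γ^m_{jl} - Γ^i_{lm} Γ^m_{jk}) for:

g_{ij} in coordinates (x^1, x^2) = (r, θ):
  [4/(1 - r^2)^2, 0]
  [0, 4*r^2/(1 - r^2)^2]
Non-zero Christoffel symbols (Γ^k_{ij} = Γ^k_{ji}):
Γ^r_{r r} = 2*r/(1 - r^2)
Γ^r_{θ θ} = (r^3 + r)/(r^2 - 1)
Γ^θ_{r θ} = (-r^2 - 1)/(r^3 - r)
R^r_{θ θ r} = ∂_θ Γ^r_{θ r} - ∂_r Γ^r_{θ θ} + Γ^r_{θ m} Γ^m_{θ r} - Γ^r_{r m} Γ^m_{θ θ}
  = (0) - ((r^4 - 4*r^2 - 1)/(r^2 - 1)^2) + (-(r^2 + 1)^2/(r^2 - 1)^2) - (-2*r^2*(r^2 + 1)/(r^2 - 1)^2) = 4*r^2/(r^2 - 1)^2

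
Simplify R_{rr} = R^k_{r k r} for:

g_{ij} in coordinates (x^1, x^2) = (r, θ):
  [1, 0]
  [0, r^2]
Non-zero Christoffel symbols (Γ^k_{ij} = Γ^k_{ji}):
Γ^r_{θ θ} = -r
Γ^θ_{r θ} = 1/r
R^r_{r r r} = 0 (a repeated index in an antisymmetric pair)
R^θ_{r θ r} = ∂_θ Γ^θ_{r r} - ∂_r Γ^θ_{r θ} + Γ^θ_{θ m} Γ^m_{r r} - Γ^θ_{r m} Γ^m_{r θ}
  = (0) - (-1/r^2) + (0) - (1/r^2) = 0
R_{rr} = R^r_{r r r} + R^θ_{r θ r} = (0) + (0) = 0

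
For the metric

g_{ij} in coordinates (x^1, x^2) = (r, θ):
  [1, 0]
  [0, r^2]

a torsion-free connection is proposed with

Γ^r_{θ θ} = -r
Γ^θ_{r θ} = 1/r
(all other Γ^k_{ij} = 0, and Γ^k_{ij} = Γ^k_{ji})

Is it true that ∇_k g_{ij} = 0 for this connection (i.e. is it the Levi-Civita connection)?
Using ∇_k g_{ij} = ∂_k g_{ij} - Γ^m_{ki} g_{mj} - Γ^m_{kj} g_{im}:
e.g. ∇_r g_{θθ} = (2*r) - (r) - (r) = 0
Every component ∇_k g_{ij} vanishes: the connection is metric compatible.
Yes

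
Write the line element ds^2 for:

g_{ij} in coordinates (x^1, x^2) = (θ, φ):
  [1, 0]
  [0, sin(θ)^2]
ds^2 = g_{ij} dx^i dx^j; only the non-zero components contribute.
ds^2 = dθ^2 + sin(θ)^2 dφ^2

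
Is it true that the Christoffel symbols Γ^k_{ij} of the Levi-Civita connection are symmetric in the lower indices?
The Levi-Civita connection is torsion-free, which is exactly Γ^k_{ij} = Γ^k_{ji}.
Yes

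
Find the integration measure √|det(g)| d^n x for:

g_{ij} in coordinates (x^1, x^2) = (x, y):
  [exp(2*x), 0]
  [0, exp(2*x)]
det(g) = exp(4*x)
√|det(g)| = exp(2*x)
Volume element: dV = exp(2*x) dx dy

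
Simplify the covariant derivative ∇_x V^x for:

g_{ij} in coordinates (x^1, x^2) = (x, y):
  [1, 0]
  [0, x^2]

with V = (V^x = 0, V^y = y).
Non-zero Christoffel symbols:
Γ^x_{y y} = -x
Γ^y_{x y} = 1/x
∇_x V^x = ∂_x V^x + Γ^x_{x j} V^j
  = (0) + (0)(0) + (0)(y)
  = 0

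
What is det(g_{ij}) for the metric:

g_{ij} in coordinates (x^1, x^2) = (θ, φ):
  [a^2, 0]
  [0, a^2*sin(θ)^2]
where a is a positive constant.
For a 2×2 metric: det(g) = g_{11}·g_{22} - g_{12}·g_{21}
= (a^2)·(a^2*sin(θ)^2) - (0)·(0)
= a^4*sin(θ)^2 - 0
det(g) = a^4*sin(θ)^2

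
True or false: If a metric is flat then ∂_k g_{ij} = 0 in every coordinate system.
Flatness means R^i_{jkl} = 0; the components can still vary, e.g. the flat plane in polar coordinates has g_{θθ} = r^2.
False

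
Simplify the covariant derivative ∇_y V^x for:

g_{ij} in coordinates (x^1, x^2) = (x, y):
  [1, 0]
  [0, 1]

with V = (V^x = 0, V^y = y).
All Christoffel symbols are zero.
∇_y V^x = ∂_y V^x + Γ^x_{y j} V^j
  = (0) + (0)(0) + (0)(y)
  = 0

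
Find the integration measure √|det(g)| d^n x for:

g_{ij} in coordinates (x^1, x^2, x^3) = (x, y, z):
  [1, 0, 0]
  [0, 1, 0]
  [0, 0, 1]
det(g) = 1
√|det(g)| = 1
Volume element: dV = 1 dx dy dz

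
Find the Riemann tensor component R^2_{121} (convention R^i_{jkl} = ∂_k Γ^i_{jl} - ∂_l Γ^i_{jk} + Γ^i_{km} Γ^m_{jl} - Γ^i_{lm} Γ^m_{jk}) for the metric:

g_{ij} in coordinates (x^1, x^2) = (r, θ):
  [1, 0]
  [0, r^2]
Non-zero Christoffel symbols (Γ^k_{ij} = Γ^k_{ji}):
Γ^r_{θ θ} = -r
Γ^θ_{r θ} = 1/r
R^θ_{r θ r} = ∂_θ Γ^θ_{r r} - ∂_r Γ^θ_{r θ} + Γ^θ_{θ m} Γ^m_{r r} - Γ^θ_{r m} Γ^m_{r θ}
  = (0) - (-1/r^2) + (0) - (1/r^2) = 0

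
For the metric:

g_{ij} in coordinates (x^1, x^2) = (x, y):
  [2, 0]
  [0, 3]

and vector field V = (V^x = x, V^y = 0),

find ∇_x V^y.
All Christoffel symbols are zero.
∇_x V^y = ∂_x V^y + Γ^y_{x j} V^j
  = (0) + (0)(x) + (0)(0)
  = 0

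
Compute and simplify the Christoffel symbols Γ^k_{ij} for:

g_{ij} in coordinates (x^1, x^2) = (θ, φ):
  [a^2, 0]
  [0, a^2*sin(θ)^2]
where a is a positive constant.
Using Γ^k_{ij} = (1/2) g^{km} (∂_i g_{mj} + ∂_j g_{mi} - ∂_m g_{ij}); the metric is diagonal, so only the m = k term contributes.
Non-zero symbols (using the symmetry Γ^k_{ij} = Γ^k_{ji}):
Γ^θ_{φ φ} = (1/2) g^{θθ} (∂_φ g_{θφ} + ∂_φ g_{θφ} - ∂_θ g_{φφ}) = (1/2)(1/a^2)((0) + (0) - (a^2*sin(2*θ))) = -sin(2*θ)/2
Γ^φ_{θ φ} = (1/2) g^{φφ} (∂_θ g_{φφ} + ∂_φ g_{φθ} - ∂_φ g_{θφ}) = (1/2)(1/(a^2*sin(θ)^2))((a^2*sin(2*θ)) + (0) - (0)) = 1/tan(θ)
All other Christoffel symbols are zero.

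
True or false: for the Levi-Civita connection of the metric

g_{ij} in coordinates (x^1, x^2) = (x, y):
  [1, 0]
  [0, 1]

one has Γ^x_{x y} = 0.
Γ^x_{x y} = (1/2) g^{xx} (∂_x g_{xy} + ∂_y g_{xx} - ∂_x g_{xy}) = (1/2)(1)((0) + (0) - (0)) = 0
This equals the proposed value 0.
True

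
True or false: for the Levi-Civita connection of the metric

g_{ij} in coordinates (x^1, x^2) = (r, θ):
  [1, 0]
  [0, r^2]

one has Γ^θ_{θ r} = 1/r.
Γ^θ_{θ r} = (1/2) g^{θθ} (∂_θ g_{θr} + ∂_r g_{θθ} - ∂_θ g_{θr}) = (1/2)(1/r^2)((0) + (2*r) - (0)) = 1/r
This equals the proposed value 1/r.
True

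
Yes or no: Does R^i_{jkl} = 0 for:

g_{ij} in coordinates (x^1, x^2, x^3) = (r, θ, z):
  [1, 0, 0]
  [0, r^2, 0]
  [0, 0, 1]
Non-zero Christoffel symbols:
Γ^r_{θ θ} = -r
Γ^θ_{r θ} = 1/r
Ricci tensor: R_{rr} = 0, R_{rθ} = 0, R_{rz} = 0, R_{θθ} = 0, R_{θz} = 0, R_{zz} = 0
All R_{ij} vanish; in 3 dimensions the Riemann tensor is fully determined by the Ricci tensor, so R^i_{jkl} = 0: the metric is flat (curvilinear coordinates on flat space).
Yes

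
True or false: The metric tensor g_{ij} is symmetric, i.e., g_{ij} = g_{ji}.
By definition the metric is a symmetric bilinear form, g_{ij} = g_{ji}.
True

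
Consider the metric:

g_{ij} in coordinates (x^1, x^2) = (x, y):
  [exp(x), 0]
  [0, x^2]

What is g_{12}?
With x^1 = x, x^2 = y, g_{12} = g_{xy} is the row-1, column-2 entry of the matrix.
g_{12} = 0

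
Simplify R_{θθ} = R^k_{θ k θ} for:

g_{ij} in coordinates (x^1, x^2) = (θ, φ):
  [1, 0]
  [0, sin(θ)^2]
Non-zero Christoffel symbols (Γ^k_{ij} = Γ^k_{ji}):
Γ^θ_{φ φ} = -sin(2*θ)/2
Γ^φ_{θ φ} = 1/tan(θ)
R^θ_{θ θ θ} = 0 (a repeated index in an antisymmetric pair)
R^φ_{θ φ θ} = ∂_φ Γ^φ_{θ θ} - ∂_θ Γ^φ_{θ φ} + Γ^φ_{φ m} Γ^m_{θ θ} - Γ^φ_{θ m} Γ^m_{θ φ}
  = (0) - (-1/sin(θ)^2) + (0) - (1/tan(θ)^2) = 1
R_{θθ} = R^θ_{θ θ θ} + R^φ_{θ φ θ} = (0) + (1) = 1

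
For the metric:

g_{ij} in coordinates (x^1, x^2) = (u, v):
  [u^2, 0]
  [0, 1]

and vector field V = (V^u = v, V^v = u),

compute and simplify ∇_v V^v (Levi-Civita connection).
Non-zero Christoffel symbols:
Γ^u_{u u} = 1/u
∇_v V^v = ∂_v V^v + Γ^v_{v j} V^j
  = (0) + (0)(v) + (0)(u)
  = 0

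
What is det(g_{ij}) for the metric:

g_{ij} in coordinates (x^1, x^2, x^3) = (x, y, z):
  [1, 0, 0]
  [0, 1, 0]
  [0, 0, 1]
Diagonal metric: det(g) = g_{11}·g_{22}·g_{33}
= (1)·(1)·(1)
det(g) = 1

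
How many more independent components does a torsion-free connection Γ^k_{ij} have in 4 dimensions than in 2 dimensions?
Independent components in n dimensions: n × n(n+1)/2 = n^2(n+1)/2.
4D: 4 × 10 = 40
2D: 2 × 3 = 6
Difference = 40 - 6 = 34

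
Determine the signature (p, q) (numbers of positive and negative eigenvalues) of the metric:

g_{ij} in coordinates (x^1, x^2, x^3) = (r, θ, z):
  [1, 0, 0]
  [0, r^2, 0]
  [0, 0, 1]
The metric is diagonal, so its eigenvalues are the diagonal entries: 1, r^2, 1 (at a generic point, where coordinate-dependent entries are positive).
3 positive, 0 negative.
(3, 0) - Riemannian (positive definite)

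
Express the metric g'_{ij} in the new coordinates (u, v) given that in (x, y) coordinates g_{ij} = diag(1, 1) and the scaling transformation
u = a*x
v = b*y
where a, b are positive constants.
Invert the transformation: x = u/a, y = v/b
g'_{ij} = (∂x^k/∂x'^i)(∂x^l/∂x'^j) g_{kl}; with g_{kl} = δ_{kl} this is Σ_k (∂x^k/∂x'^i)(∂x^k/∂x'^j).
Jacobian: ∂x/∂u = 1/a, ∂x/∂v = 0, ∂y/∂u = 0, ∂y/∂v = 1/b
g'_{uu} = (1/a)(1/a) + (0)(0) = 1/a^2
g'_{uv} = (1/a)(0) + (0)(1/b) = 0
g'_{vv} = (0)(0) + (1/b)(1/b) = 1/b^2
g'_{ij} = diag(1/a^2, 1/b^2)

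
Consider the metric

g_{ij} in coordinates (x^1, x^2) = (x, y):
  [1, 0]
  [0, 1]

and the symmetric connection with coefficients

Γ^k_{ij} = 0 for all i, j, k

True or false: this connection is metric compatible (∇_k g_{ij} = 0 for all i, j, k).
Using ∇_k g_{ij} = ∂_k g_{ij} - Γ^m_{ki} g_{mj} - Γ^m_{kj} g_{im}:
e.g. ∇_y g_{xx} = (0) - (0) - (0) = 0
Every component ∇_k g_{ij} vanishes: the connection is metric compatible.
True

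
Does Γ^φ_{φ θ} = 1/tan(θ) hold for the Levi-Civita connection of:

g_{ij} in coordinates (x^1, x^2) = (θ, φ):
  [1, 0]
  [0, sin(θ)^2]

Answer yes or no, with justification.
Γ^φ_{φ θ} = (1/2) g^{φφ} (∂_φ g_{φθ} + ∂_θ g_{φφ} - ∂_φ g_{φθ}) = (1/2)(1/sin(θ)^2)((0) + (sin(2*θ)) - (0)) = 1/tan(θ)
This equals the proposed value 1/tan(θ).
Yes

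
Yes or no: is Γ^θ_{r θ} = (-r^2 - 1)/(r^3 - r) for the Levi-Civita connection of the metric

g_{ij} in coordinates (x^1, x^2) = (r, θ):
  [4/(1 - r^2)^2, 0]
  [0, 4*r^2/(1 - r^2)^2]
Γ^θ_{r θ} = (1/2) g^{θθ} (∂_r g_{θθ} + ∂_θ g_{θr} - ∂_θ g_{rθ}) = (1/2)((1 - r^2)^2/(4*r^2))((-8*(r^3 + r)/(r^2 - 1)^3) + (0) - (0)) = (-r^2 - 1)/(r^3 - r)
This equals the proposed value (-r^2 - 1)/(r^3 - r).
Yes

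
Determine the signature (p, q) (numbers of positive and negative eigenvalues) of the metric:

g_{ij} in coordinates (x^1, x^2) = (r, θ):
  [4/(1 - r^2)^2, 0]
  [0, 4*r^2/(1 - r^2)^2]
The metric is diagonal, so its eigenvalues are the diagonal entries: 4/(1 - r^2)^2, 4*r^2/(1 - r^2)^2 (at a generic point, where coordinate-dependent entries are positive).
2 positive, 0 negative.
(2, 0) - Riemannian (positive definite)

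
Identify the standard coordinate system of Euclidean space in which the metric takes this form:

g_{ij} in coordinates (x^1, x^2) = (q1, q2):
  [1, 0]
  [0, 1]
All components are constant and the metric is the identity, i.e. orthonormal rectilinear coordinates.
Cartesian (2D) coordinates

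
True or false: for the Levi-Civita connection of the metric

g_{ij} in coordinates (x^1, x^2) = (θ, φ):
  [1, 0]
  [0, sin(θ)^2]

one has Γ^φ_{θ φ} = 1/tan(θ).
Γ^φ_{θ φ} = (1/2) g^{φφ} (∂_θ g_{φφ} + ∂_φ g_{φθ} - ∂_φ g_{θφ}) = (1/2)(1/sin(θ)^2)((sin(2*θ)) + (0) - (0)) = 1/tan(θ)
This equals the proposed value 1/tan(θ).
True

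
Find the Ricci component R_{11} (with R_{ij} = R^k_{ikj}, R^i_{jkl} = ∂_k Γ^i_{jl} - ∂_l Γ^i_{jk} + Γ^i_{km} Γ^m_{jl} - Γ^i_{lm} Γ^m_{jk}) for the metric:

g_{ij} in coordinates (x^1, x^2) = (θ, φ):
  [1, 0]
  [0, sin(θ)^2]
Non-zero Christoffel symbols (Γ^k_{ij} = Γ^k_{ji}):
Γ^θ_{φ φ} = -sin(2*θ)/2
Γ^φ_{θ φ} = 1/tan(θ)
R^θ_{θ θ θ} = 0 (a repeated index in an antisymmetric pair)
R^φ_{θ φ θ} = ∂_φ Γ^φ_{θ θ} - ∂_θ Γ^φ_{θ φ} + Γ^φ_{φ m} Γ^m_{θ θ} - Γ^φ_{θ m} Γ^m_{θ φ}
  = (0) - (-1/sin(θ)^2) + (0) - (1/tan(θ)^2) = 1
R_{θθ} = R^θ_{θ θ θ} + R^φ_{θ φ θ} = (0) + (1) = 1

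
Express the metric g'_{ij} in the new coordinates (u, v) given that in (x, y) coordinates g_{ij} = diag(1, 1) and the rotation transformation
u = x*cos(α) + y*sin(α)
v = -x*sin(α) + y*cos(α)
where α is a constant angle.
Invert the transformation: x = u*cos(α) - v*sin(α), y = u*sin(α) + v*cos(α)
g'_{ij} = (∂x^k/∂x'^i)(∂x^l/∂x'^j) g_{kl}; with g_{kl} = δ_{kl} this is Σ_k (∂x^k/∂x'^i)(∂x^k/∂x'^j).
Jacobian: ∂x/∂u = cos(α), ∂x/∂v = -sin(α), ∂y/∂u = sin(α), ∂y/∂v = cos(α)
g'_{uu} = (cos(α))(cos(α)) + (sin(α))(sin(α)) = 1
g'_{uv} = (cos(α))(-sin(α)) + (sin(α))(cos(α)) = 0
g'_{vv} = (-sin(α))(-sin(α)) + (cos(α))(cos(α)) = 1
g'_{ij} = diag(1, 1)
The Euclidean metric is invariant under rotations.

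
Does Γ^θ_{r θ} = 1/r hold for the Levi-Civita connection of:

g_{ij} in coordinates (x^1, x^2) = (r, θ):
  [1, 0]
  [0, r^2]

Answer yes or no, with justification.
Γ^θ_{r θ} = (1/2) g^{θθ} (∂_r g_{θθ} + ∂_θ g_{θr} - ∂_θ g_{rθ}) = (1/2)(1/r^2)((2*r) + (0) - (0)) = 1/r
This equals the proposed value 1/r.
Yes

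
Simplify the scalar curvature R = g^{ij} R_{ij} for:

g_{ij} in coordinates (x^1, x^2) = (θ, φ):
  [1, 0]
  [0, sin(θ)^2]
Non-zero Christoffel symbols (Γ^k_{ij} = Γ^k_{ji}):
Γ^θ_{φ φ} = -sin(2*θ)/2
Γ^φ_{θ φ} = 1/tan(θ)
Ricci tensor (R_{ij} = R^k_{ikj}): R_{θθ} = 1, R_{θφ} = 0, R_{φφ} = sin(θ)^2
Inverse metric: g^{θθ} = 1, g^{φφ} = 1/sin(θ)^2
R = g^{ij} R_{ij} = (1)(1) + (1/sin(θ)^2)(sin(θ)^2) = 2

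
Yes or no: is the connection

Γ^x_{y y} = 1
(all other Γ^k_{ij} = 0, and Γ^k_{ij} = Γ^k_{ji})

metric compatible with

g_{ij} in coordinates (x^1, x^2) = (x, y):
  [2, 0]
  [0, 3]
Using ∇_k g_{ij} = ∂_k g_{ij} - Γ^m_{ki} g_{mj} - Γ^m_{kj} g_{im}:
∇_y g_{xy} = (0) - (0) - (2) = -2 ≠ 0
So the connection is not metric compatible (it is not the Levi-Civita connection).
No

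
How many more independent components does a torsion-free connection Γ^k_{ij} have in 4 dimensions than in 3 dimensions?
Independent components in n dimensions: n × n(n+1)/2 = n^2(n+1)/2.
4D: 4 × 10 = 40
3D: 3 × 6 = 18
Difference = 40 - 18 = 22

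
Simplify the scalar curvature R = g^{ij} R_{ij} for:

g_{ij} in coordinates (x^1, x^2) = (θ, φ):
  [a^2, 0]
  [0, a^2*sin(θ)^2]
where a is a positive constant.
Non-zero Christoffel symbols (Γ^k_{ij} = Γ^k_{ji}):
Γ^θ_{φ φ} = -sin(2*θ)/2
Γ^φ_{θ φ} = 1/tan(θ)
Ricci tensor (R_{ij} = R^k_{ikj}): R_{θθ} = 1, R_{θφ} = 0, R_{φφ} = sin(θ)^2
Inverse metric: g^{θθ} = 1/a^2, g^{φφ} = 1/(a^2*sin(θ)^2)
R = g^{ij} R_{ij} = (1/a^2)(1) + (1/(a^2*sin(θ)^2))(sin(θ)^2) = 2/a^2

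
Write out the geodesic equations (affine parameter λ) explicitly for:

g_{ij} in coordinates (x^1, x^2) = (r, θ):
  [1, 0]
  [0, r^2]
Geodesic equation: d^2x^k/dλ^2 + Γ^k_{ij} (dx^i/dλ)(dx^j/dλ) = 0.
Non-zero Christoffel symbols:
Γ^r_{θ θ} = -r
Γ^θ_{r θ} = 1/r
Substituting (the symmetric pair Γ^k_{ij}, Γ^k_{ji} combines into a factor 2):
d^2r/dλ^2 - r (dθ/dλ)^2 = 0
d^2θ/dλ^2 + (2/r) (dr/dλ)(dθ/dλ) = 0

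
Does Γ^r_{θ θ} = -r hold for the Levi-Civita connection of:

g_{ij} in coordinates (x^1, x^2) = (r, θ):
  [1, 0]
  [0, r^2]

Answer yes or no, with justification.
Γ^r_{θ θ} = (1/2) g^{rr} (∂_θ g_{rθ} + ∂_θ g_{rθ} - ∂_r g_{θθ}) = (1/2)(1)((0) + (0) - (2*r)) = -r
This equals the proposed value -r.
Yes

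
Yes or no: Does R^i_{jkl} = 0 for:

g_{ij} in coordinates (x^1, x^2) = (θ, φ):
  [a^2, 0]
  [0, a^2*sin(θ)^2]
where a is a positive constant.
Non-zero Christoffel symbols:
Γ^θ_{φ φ} = -sin(2*θ)/2
Γ^φ_{θ φ} = 1/tan(θ)
Ricci tensor: R_{θθ} = 1, R_{θφ} = 0, R_{φφ} = sin(θ)^2
The Ricci tensor is non-zero, so the Riemann tensor is non-zero: not flat.
No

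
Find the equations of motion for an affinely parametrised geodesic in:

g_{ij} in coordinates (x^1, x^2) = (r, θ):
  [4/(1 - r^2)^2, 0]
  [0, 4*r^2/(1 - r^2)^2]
Geodesic equation: d^2x^k/dλ^2 + Γ^k_{ij} (dx^i/dλ)(dx^j/dλ) = 0.
Non-zero Christoffel symbols:
Γ^r_{r r} = 2*r/(1 - r^2)
Γ^r_{θ θ} = (r^3 + r)/(r^2 - 1)
Γ^θ_{r θ} = (-r^2 - 1)/(r^3 - r)
Substituting (the symmetric pair Γ^k_{ij}, Γ^k_{ji} combines into a factor 2):
d^2r/dλ^2 + (2*r/(1 - r^2)) (dr/dλ)^2 + ((r^3 + r)/(r^2 - 1)) (dθ/dλ)^2 = 0
d^2θ/dλ^2 + ((-2*r^2 - 2)/(r^3 - r)) (dr/dλ)(dθ/dλ) = 0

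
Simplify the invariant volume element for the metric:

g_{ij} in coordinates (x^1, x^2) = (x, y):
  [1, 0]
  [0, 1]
det(g) = 1
√|det(g)| = 1
Volume element: dV = 1 dx dy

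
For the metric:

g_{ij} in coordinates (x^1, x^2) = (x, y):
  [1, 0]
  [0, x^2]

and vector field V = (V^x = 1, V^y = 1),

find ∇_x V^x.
Non-zero Christoffel symbols:
Γ^x_{y y} = -x
Γ^y_{x y} = 1/x
∇_x V^x = ∂_x V^x + Γ^x_{x j} V^j
  = (0) + (0)(1) + (0)(1)
  = 0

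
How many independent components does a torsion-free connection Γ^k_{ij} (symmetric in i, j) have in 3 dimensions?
Γ^k_{ij} has n choices for the upper index and n(n+1)/2 independent symmetric lower index pairs.
Total = 3 × 3×4/2 = 3 × 6 = 18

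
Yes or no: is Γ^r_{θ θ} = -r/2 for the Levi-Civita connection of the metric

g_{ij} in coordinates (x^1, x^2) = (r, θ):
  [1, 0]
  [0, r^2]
Γ^r_{θ θ} = (1/2) g^{rr} (∂_θ g_{rθ} + ∂_θ g_{rθ} - ∂_r g_{θθ}) = (1/2)(1)((0) + (0) - (2*r)) = -r
This differs from the proposed value -r/2.
No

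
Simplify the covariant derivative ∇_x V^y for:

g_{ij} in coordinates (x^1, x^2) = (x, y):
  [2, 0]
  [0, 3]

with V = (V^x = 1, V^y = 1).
All Christoffel symbols are zero.
∇_x V^y = ∂_x V^y + Γ^y_{x j} V^j
  = (0) + (0)(1) + (0)(1)
  = 0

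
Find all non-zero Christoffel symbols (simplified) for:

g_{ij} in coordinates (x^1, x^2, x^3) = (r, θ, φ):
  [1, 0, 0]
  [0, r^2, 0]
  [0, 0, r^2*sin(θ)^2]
Using Γ^k_{ij} = (1/2) g^{km} (∂_i g_{mj} + ∂_j g_{mi} - ∂_m g_{ij}); the metric is diagonal, so only the m = k term contributes.
Non-zero symbols (using the symmetry Γ^k_{ij} = Γ^k_{ji}):
Γ^r_{θ θ} = (1/2) g^{rr} (∂_θ g_{rθ} + ∂_θ g_{rθ} - ∂_r g_{θθ}) = (1/2)(1)((0) + (0) - (2*r)) = -r
Γ^r_{φ φ} = (1/2) g^{rr} (∂_φ g_{rφ} + ∂_φ g_{rφ} - ∂_r g_{φφ}) = (1/2)(1)((0) + (0) - (2*r*sin(θ)^2)) = -r*sin(θ)^2
Γ^θ_{r θ} = (1/2) g^{θθ} (∂_r g_{θθ} + ∂_θ g_{θr} - ∂_θ g_{rθ}) = (1/2)(1/r^2)((2*r) + (0) - (0)) = 1/r
Γ^θ_{φ φ} = (1/2) g^{θθ} (∂_φ g_{θφ} + ∂_φ g_{θφ} - ∂_θ g_{φφ}) = (1/2)(1/r^2)((0) + (0) - (r^2*sin(2*θ))) = -sin(2*θ)/2
Γ^φ_{r φ} = (1/2) g^{φφ} (∂_r g_{φφ} + ∂_φ g_{φr} - ∂_φ g_{rφ}) = (1/2)(1/(r^2*sin(θ)^2))((2*r*sin(θ)^2) + (0) - (0)) = 1/r
Γ^φ_{θ φ} = (1/2) g^{φφ} (∂_θ g_{φφ} + ∂_φ g_{φθ} - ∂_φ g_{θφ}) = (1/2)(1/(r^2*sin(θ)^2))((r^2*sin(2*θ)) + (0) - (0)) = 1/tan(θ)
All other Christoffel symbols are zero.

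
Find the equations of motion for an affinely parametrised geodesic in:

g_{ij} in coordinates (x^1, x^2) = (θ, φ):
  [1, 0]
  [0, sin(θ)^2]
Geodesic equation: d^2x^k/dλ^2 + Γ^k_{ij} (dx^i/dλ)(dx^j/dλ) = 0.
Non-zero Christoffel symbols:
Γ^θ_{φ φ} = -sin(2*θ)/2
Γ^φ_{θ φ} = 1/tan(θ)
Substituting (the symmetric pair Γ^k_{ij}, Γ^k_{ji} combines into a factor 2):
d^2θ/dλ^2 - (sin(2*θ)/2) (dφ/dλ)^2 = 0
d^2φ/dλ^2 + (2/tan(θ)) (dθ/dλ)(dφ/dλ) = 0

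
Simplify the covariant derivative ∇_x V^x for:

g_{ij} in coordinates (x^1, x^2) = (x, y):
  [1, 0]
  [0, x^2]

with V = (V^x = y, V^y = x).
Non-zero Christoffel symbols:
Γ^x_{y y} = -x
Γ^y_{x y} = 1/x
∇_x V^x = ∂_x V^x + Γ^x_{x j} V^j
  = (0) + (0)(y) + (0)(x)
  = 0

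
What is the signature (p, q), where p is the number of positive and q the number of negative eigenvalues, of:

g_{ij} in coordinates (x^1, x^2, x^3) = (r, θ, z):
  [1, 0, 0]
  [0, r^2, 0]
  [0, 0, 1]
The metric is diagonal, so its eigenvalues are the diagonal entries: 1, r^2, 1 (at a generic point, where coordinate-dependent entries are positive).
3 positive, 0 negative.
(3, 0) - Riemannian (positive definite)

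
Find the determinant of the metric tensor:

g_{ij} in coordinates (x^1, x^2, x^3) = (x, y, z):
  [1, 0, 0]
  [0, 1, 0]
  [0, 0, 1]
Diagonal metric: det(g) = g_{11}·g_{22}·g_{33}
= (1)·(1)·(1)
det(g) = 1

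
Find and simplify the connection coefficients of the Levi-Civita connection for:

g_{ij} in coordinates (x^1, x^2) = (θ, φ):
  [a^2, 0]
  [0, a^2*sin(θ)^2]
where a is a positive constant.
Using Γ^k_{ij} = (1/2) g^{km} (∂_i g_{mj} + ∂_j g_{mi} - ∂_m g_{ij}); the metric is diagonal, so only the m = k term contributes.
Non-zero symbols (using the symmetry Γ^k_{ij} = Γ^k_{ji}):
Γ^θ_{φ φ} = (1/2) g^{θθ} (∂_φ g_{θφ} + ∂_φ g_{θφ} - ∂_θ g_{φφ}) = (1/2)(1/a^2)((0) + (0) - (a^2*sin(2*θ))) = -sin(2*θ)/2
Γ^φ_{θ φ} = (1/2) g^{φφ} (∂_θ g_{φφ} + ∂_φ g_{φθ} - ∂_φ g_{θφ}) = (1/2)(1/(a^2*sin(θ)^2))((a^2*sin(2*θ)) + (0) - (0)) = 1/tan(θ)
All other Christoffel symbols are zero.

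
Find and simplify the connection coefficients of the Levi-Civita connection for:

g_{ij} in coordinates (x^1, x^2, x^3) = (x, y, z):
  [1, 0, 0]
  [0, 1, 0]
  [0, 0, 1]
Using Γ^k_{ij} = (1/2) g^{km} (∂_i g_{mj} + ∂_j g_{mi} - ∂_m g_{ij}); the metric is diagonal, so only the m = k term contributes.
Every metric component is constant, so all ∂_m g_{ij} = 0 and every Christoffel symbol vanishes.
All Christoffel symbols are zero.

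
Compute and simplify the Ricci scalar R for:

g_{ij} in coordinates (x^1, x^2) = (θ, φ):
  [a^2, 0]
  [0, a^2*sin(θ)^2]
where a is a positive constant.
Non-zero Christoffel symbols (Γ^k_{ij} = Γ^k_{ji}):
Γ^θ_{φ φ} = -sin(2*θ)/2
Γ^φ_{θ φ} = 1/tan(θ)
Ricci tensor (R_{ij} = R^k_{ikj}): R_{θθ} = 1, R_{θφ} = 0, R_{φφ} = sin(θ)^2
Inverse metric: g^{θθ} = 1/a^2, g^{φφ} = 1/(a^2*sin(θ)^2)
R = g^{ij} R_{ij} = (1/a^2)(1) + (1/(a^2*sin(θ)^2))(sin(θ)^2) = 2/a^2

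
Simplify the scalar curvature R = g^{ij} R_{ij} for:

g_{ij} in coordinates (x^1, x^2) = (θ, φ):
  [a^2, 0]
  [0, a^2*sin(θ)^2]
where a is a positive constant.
Non-zero Christoffel symbols (Γ^k_{ij} = Γ^k_{ji}):
Γ^θ_{φ φ} = -sin(2*θ)/2
Γ^φ_{θ φ} = 1/tan(θ)
Ricci tensor (R_{ij} = R^k_{ikj}): R_{θθ} = 1, R_{θφ} = 0, R_{φφ} = sin(θ)^2
Inverse metric: g^{θθ} = 1/a^2, g^{φφ} = 1/(a^2*sin(θ)^2)
R = g^{ij} R_{ij} = (1/a^2)(1) + (1/(a^2*sin(θ)^2))(sin(θ)^2) = 2/a^2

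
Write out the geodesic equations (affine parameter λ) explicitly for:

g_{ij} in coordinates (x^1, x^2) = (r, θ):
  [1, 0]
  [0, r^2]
Geodesic equation: d^2x^k/dλ^2 + Γ^k_{ij} (dx^i/dλ)(dx^j/dλ) = 0.
Non-zero Christoffel symbols:
Γ^r_{θ θ} = -r
Γ^θ_{r θ} = 1/r
Substituting (the symmetric pair Γ^k_{ij}, Γ^k_{ji} combines into a factor 2):
d^2r/dλ^2 - r (dθ/dλ)^2 = 0
d^2θ/dλ^2 + (2/r) (dr/dλ)(dθ/dλ) = 0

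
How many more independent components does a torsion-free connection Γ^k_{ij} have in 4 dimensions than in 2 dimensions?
Independent components in n dimensions: n × n(n+1)/2 = n^2(n+1)/2.
4D: 4 × 10 = 40
2D: 2 × 3 = 6
Difference = 40 - 6 = 34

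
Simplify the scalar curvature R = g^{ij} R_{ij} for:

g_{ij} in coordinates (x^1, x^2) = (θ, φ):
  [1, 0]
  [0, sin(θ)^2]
Non-zero Christoffel symbols (Γ^k_{ij} = Γ^k_{ji}):
Γ^θ_{φ φ} = -sin(2*θ)/2
Γ^φ_{θ φ} = 1/tan(θ)
Ricci tensor (R_{ij} = R^k_{ikj}): R_{θθ} = 1, R_{θφ} = 0, R_{φφ} = sin(θ)^2
Inverse metric: g^{θθ} = 1, g^{φφ} = 1/sin(θ)^2
R = g^{ij} R_{ij} = (1)(1) + (1/sin(θ)^2)(sin(θ)^2) = 2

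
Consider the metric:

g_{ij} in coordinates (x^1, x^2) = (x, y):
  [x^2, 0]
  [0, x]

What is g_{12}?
With x^1 = x, x^2 = y, g_{12} = g_{xy} is the row-1, column-2 entry of the matrix.
g_{12} = 0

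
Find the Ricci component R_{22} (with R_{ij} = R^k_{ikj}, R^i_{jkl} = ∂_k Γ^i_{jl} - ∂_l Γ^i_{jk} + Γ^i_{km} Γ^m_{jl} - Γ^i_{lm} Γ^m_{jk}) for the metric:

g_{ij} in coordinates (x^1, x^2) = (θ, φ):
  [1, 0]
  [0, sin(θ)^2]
Non-zero Christoffel symbols (Γ^k_{ij} = Γ^k_{ji}):
Γ^θ_{φ φ} = -sin(2*θ)/2
Γ^φ_{θ φ} = 1/tan(θ)
R^θ_{φ θ φ} = ∂_θ Γ^θ_{φ φ} - ∂_φ Γ^θ_{φ θ} + Γ^θ_{θ m} Γ^m_{φ φ} - Γ^θ_{φ m} Γ^m_{φ θ}
  = (-cos(2*θ)) - (0) + (0) - (-cos(θ)^2) = sin(θ)^2
R^φ_{φ φ φ} = 0 (a repeated index in an antisymmetric pair)
R_{φφ} = R^θ_{φ θ φ} + R^φ_{φ φ φ} = (sin(θ)^2) + (0) = sin(θ)^2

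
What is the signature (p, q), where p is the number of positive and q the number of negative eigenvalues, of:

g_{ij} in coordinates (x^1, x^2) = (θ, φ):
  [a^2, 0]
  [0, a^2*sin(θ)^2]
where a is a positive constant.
The metric is diagonal, so its eigenvalues are the diagonal entries: a^2, a^2*sin(θ)^2 (at a generic point, where coordinate-dependent entries are positive).
2 positive, 0 negative.
(2, 0) - Riemannian (positive definite)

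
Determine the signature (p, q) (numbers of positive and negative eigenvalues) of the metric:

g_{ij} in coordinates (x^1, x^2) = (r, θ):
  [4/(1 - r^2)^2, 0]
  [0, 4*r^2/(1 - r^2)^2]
The metric is diagonal, so its eigenvalues are the diagonal entries: 4/(1 - r^2)^2, 4*r^2/(1 - r^2)^2 (at a generic point, where coordinate-dependent entries are positive).
2 positive, 0 negative.
(2, 0) - Riemannian (positive definite)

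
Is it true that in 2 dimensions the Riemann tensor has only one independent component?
The number of independent components is n^2(n^2-1)/12 = 4·3/12 = 1 for n = 2 (e.g. R_{1212}).
Yes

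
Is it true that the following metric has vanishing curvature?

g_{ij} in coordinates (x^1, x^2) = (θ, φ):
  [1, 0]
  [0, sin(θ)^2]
Non-zero Christoffel symbols:
Γ^θ_{φ φ} = -sin(2*θ)/2
Γ^φ_{θ φ} = 1/tan(θ)
Ricci tensor: R_{θθ} = 1, R_{θφ} = 0, R_{φφ} = sin(θ)^2
The Ricci tensor is non-zero, so the Riemann tensor is non-zero: not flat.
No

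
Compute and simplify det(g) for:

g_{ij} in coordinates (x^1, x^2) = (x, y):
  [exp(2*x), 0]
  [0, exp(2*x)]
For a 2×2 metric: det(g) = g_{11}·g_{22} - g_{12}·g_{21}
= (exp(2*x))·(exp(2*x)) - (0)·(0)
= exp(4*x) - 0
det(g) = exp(4*x)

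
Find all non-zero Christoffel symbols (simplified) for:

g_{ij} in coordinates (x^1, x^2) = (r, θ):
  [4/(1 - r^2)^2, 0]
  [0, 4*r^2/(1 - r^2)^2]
Using Γ^k_{ij} = (1/2) g^{km} (∂_i g_{mj} + ∂_j g_{mi} - ∂_m g_{ij}); the metric is diagonal, so only the m = k term contributes.
Non-zero symbols (using the symmetry Γ^k_{ij} = Γ^k_{ji}):
Γ^r_{r r} = (1/2) g^{rr} (∂_r g_{rr} + ∂_r g_{rr} - ∂_r g_{rr}) = (1/2)((1 - r^2)^2/4)((16*r/(1 - r^2)^3) + (16*r/(1 - r^2)^3) - (16*r/(1 - r^2)^3)) = 2*r/(1 - r^2)
Γ^r_{θ θ} = (1/2) g^{rr} (∂_θ g_{rθ} + ∂_θ g_{rθ} - ∂_r g_{θθ}) = (1/2)((1 - r^2)^2/4)((0) + (0) - (-8*(r^3 + r)/(r^2 - 1)^3)) = (r^3 + r)/(r^2 - 1)
Γ^θ_{r θ} = (1/2) g^{θθ} (∂_r g_{θθ} + ∂_θ g_{θr} - ∂_θ g_{rθ}) = (1/2)((1 - r^2)^2/(4*r^2))((-8*(r^3 + r)/(r^2 - 1)^3) + (0) - (0)) = (-r^2 - 1)/(r^3 - r)
All other Christoffel symbols are zero.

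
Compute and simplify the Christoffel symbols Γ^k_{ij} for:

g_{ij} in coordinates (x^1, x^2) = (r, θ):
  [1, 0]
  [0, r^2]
Using Γ^k_{ij} = (1/2) g^{km} (∂_i g_{mj} + ∂_j g_{mi} - ∂_m g_{ij}); the metric is diagonal, so only the m = k term contributes.
Non-zero symbols (using the symmetry Γ^k_{ij} = Γ^k_{ji}):
Γ^r_{θ θ} = (1/2) g^{rr} (∂_θ g_{rθ} + ∂_θ g_{rθ} - ∂_r g_{θθ}) = (1/2)(1)((0) + (0) - (2*r)) = -r
Γ^θ_{r θ} = (1/2) g^{θθ} (∂_r g_{θθ} + ∂_θ g_{θr} - ∂_θ g_{rθ}) = (1/2)(1/r^2)((2*r) + (0) - (0)) = 1/r
All other Christoffel symbols are zero.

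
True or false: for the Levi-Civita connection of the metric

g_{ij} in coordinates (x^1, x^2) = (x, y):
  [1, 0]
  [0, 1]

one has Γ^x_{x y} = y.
Γ^x_{x y} = (1/2) g^{xx} (∂_x g_{xy} + ∂_y g_{xx} - ∂_x g_{xy}) = (1/2)(1)((0) + (0) - (0)) = 0
This differs from the proposed value y.
False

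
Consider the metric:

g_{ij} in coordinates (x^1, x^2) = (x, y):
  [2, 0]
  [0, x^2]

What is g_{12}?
With x^1 = x, x^2 = y, g_{12} = g_{xy} is the row-1, column-2 entry of the matrix.
g_{12} = 0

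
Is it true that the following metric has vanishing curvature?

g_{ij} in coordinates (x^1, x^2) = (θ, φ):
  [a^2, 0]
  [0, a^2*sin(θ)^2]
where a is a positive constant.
Non-zero Christoffel symbols:
Γ^θ_{φ φ} = -sin(2*θ)/2
Γ^φ_{θ φ} = 1/tan(θ)
Ricci tensor: R_{θθ} = 1, R_{θφ} = 0, R_{φφ} = sin(θ)^2
The Ricci tensor is non-zero, so the Riemann tensor is non-zero: not flat.
No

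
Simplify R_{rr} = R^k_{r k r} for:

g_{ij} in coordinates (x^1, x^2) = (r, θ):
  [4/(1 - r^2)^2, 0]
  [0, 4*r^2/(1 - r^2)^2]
Non-zero Christoffel symbols (Γ^k_{ij} = Γ^k_{ji}):
Γ^r_{r r} = 2*r/(1 - r^2)
Γ^r_{θ θ} = (r^3 + r)/(r^2 - 1)
Γ^θ_{r θ} = (-r^2 - 1)/(r^3 - r)
R^r_{r r r} = 0 (a repeated index in an antisymmetric pair)
R^θ_{r θ r} = ∂_θ Γ^θ_{r r} - ∂_r Γ^θ_{r θ} + Γ^θ_{θ m} Γ^m_{r r} - Γ^θ_{r m} Γ^m_{r θ}
  = (0) - ((r^4 + 4*r^2 - 1)/(r^3 - r)^2) + (2*(r^2 + 1)/(r^2 - 1)^2) - ((r^2 + 1)^2/(r^3 - r)^2) = -4/(r^2 - 1)^2
R_{rr} = R^r_{r r r} + R^θ_{r θ r} = (0) + (-4/(r^2 - 1)^2) = -4/(r^2 - 1)^2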